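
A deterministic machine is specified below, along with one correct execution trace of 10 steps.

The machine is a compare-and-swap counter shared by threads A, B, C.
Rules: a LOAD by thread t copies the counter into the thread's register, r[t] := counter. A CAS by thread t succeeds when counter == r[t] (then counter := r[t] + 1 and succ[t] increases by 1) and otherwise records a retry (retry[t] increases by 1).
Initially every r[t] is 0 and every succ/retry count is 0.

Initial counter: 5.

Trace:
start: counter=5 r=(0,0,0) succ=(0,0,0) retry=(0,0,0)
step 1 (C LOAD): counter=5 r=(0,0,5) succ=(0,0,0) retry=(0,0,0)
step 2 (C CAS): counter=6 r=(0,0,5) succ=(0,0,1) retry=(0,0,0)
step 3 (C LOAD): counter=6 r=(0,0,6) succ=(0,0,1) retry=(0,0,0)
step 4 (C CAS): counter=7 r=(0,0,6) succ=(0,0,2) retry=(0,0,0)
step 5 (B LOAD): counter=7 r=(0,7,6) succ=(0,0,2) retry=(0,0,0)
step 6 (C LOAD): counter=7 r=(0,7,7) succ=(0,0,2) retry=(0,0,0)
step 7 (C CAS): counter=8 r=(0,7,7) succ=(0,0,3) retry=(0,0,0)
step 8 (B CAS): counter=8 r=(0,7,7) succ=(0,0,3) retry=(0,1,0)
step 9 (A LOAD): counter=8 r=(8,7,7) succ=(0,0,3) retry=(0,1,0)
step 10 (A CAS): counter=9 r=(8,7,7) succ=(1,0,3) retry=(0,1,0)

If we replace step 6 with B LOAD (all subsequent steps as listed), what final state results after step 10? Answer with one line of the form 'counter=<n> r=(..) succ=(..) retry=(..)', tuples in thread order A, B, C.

counter=9 r=(8,7,6) succ=(1,1,2) retry=(0,0,1)

(re-executing from step 6 with the substitution; state before step 6: counter=7 r=(0,7,6) succ=(0,0,2) retry=(0,0,0))
step 6 (B LOAD): counter=7 r=(0,7,6) succ=(0,0,2) retry=(0,0,0)
step 7 (C CAS): counter=7 r=(0,7,6) succ=(0,0,2) retry=(0,0,1)
step 8 (B CAS): counter=8 r=(0,7,6) succ=(0,1,2) retry=(0,0,1)
step 9 (A LOAD): counter=8 r=(8,7,6) succ=(0,1,2) retry=(0,0,1)
step 10 (A CAS): counter=9 r=(8,7,6) succ=(1,1,2) retry=(0,0,1)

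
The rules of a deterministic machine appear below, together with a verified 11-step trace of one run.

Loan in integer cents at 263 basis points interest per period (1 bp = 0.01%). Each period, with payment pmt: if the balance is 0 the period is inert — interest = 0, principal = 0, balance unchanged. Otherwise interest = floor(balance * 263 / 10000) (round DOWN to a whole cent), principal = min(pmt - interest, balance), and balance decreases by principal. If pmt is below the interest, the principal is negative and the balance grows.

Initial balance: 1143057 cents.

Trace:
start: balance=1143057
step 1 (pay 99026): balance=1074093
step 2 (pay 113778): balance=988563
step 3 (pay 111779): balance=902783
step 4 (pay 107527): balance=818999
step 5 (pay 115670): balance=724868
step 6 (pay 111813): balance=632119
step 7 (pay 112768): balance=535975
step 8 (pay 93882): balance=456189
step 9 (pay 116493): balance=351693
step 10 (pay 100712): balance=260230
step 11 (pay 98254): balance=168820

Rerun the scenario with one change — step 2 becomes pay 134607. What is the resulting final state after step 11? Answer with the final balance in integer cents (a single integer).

142506

(re-executing from step 2 with the substitution; state before step 2: balance=1074093)
step 2 (pay 134607): balance=967734
step 3 (pay 111779): balance=881406
step 4 (pay 107527): balance=797059
step 5 (pay 115670): balance=702351
step 6 (pay 111813): balance=609009
step 7 (pay 112768): balance=512257
step 8 (pay 93882): balance=431847
step 9 (pay 116493): balance=326711
step 10 (pay 100712): balance=234591
step 11 (pay 98254): balance=142506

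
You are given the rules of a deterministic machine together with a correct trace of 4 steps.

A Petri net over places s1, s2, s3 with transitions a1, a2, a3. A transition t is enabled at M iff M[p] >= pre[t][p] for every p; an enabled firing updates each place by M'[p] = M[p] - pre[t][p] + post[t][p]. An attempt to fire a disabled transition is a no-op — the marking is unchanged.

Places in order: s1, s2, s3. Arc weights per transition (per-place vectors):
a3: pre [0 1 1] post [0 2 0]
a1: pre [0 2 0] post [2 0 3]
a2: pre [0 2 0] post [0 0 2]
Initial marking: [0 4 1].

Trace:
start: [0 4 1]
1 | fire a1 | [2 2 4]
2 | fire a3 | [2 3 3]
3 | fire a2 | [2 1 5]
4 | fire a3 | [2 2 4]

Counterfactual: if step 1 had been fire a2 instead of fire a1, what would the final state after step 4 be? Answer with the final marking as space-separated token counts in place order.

0 2 3

(re-executing from step 1 with the substitution; state before step 1: [0 4 1])
1 | fire a2 | [0 2 3]
2 | fire a3 | [0 3 2]
3 | fire a2 | [0 1 4]
4 | fire a3 | [0 2 3]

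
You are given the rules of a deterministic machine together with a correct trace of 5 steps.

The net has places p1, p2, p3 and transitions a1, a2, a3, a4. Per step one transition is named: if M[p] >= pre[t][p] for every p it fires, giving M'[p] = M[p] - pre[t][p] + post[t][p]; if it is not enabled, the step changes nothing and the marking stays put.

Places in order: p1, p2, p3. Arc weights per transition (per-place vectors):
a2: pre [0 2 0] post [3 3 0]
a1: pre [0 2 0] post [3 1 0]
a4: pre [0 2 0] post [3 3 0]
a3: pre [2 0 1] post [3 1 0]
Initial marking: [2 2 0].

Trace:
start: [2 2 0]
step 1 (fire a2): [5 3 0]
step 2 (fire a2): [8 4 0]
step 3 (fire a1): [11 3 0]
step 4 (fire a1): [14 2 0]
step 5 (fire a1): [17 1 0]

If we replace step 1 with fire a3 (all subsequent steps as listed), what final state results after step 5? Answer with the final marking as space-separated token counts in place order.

11 1 0

(re-executing from step 1 with the substitution; state before step 1: [2 2 0])
step 1 (fire a3): [2 2 0]
step 2 (fire a2): [5 3 0]
step 3 (fire a1): [8 2 0]
step 4 (fire a1): [11 1 0]
step 5 (fire a1): [11 1 0]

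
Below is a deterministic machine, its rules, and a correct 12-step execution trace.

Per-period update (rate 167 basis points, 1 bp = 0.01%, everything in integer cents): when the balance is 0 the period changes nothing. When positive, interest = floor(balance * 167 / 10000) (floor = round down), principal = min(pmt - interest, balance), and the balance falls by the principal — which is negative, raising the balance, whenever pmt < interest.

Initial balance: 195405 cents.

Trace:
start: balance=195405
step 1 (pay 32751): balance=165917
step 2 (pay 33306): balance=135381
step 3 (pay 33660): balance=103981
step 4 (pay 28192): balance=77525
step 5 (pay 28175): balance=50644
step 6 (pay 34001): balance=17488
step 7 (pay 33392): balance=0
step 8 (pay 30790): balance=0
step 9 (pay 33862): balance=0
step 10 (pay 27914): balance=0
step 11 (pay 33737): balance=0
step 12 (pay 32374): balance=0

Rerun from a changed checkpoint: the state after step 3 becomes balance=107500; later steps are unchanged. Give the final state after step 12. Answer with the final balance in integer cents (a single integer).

0

state after step 3 := balance=107500
step 4 (pay 28192): balance=81103
step 5 (pay 28175): balance=54282
step 6 (pay 34001): balance=21187
step 7 (pay 33392): balance=0
step 8 (pay 30790): balance=0
step 9 (pay 33862): balance=0
step 10 (pay 27914): balance=0
step 11 (pay 33737): balance=0
step 12 (pay 32374): balance=0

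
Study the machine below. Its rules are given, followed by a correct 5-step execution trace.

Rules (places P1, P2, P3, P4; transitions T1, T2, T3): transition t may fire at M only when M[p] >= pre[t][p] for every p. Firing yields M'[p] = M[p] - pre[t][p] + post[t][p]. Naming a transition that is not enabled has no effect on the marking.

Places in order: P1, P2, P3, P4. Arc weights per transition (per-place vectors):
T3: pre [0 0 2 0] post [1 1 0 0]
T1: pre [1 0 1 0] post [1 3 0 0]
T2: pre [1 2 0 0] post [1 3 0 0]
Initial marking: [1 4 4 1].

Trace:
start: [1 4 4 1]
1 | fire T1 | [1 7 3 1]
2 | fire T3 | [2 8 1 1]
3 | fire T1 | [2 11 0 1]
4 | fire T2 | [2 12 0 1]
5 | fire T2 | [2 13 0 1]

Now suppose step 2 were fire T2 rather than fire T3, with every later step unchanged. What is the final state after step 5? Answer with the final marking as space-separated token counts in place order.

1 13 2 1

(re-executing from step 2 with the substitution; state before step 2: [1 7 3 1])
2 | fire T2 | [1 8 3 1]
3 | fire T1 | [1 11 2 1]
4 | fire T2 | [1 12 2 1]
5 | fire T2 | [1 13 2 1]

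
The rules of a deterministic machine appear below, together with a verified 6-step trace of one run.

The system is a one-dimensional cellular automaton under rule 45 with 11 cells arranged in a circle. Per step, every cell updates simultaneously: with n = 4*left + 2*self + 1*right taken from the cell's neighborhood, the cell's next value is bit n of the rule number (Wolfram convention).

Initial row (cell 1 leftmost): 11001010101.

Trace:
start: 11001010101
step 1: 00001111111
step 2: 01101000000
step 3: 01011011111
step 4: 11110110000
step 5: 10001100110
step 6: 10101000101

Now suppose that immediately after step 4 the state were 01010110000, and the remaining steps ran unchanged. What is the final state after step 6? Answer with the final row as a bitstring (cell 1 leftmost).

11000000100

state after step 4 := 01010110000
step 5: 01111100111
step 6: 11000000100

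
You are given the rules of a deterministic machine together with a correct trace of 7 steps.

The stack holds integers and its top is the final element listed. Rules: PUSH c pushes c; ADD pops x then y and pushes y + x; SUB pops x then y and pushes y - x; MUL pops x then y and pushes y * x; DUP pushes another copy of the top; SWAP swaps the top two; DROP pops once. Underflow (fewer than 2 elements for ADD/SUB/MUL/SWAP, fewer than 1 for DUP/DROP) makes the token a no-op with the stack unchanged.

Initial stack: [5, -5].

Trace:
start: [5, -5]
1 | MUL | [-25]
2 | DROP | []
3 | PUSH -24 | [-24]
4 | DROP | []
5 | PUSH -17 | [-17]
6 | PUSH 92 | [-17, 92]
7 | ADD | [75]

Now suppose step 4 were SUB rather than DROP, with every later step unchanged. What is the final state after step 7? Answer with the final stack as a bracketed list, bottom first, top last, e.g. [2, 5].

(re-executing from step 4 with the substitution; state before step 4: [-24])
4 | SUB | [-24]
5 | PUSH -17 | [-24, -17]
6 | PUSH 92 | [-24, -17, 92]
7 | ADD | [-24, 75]

[-24, 75]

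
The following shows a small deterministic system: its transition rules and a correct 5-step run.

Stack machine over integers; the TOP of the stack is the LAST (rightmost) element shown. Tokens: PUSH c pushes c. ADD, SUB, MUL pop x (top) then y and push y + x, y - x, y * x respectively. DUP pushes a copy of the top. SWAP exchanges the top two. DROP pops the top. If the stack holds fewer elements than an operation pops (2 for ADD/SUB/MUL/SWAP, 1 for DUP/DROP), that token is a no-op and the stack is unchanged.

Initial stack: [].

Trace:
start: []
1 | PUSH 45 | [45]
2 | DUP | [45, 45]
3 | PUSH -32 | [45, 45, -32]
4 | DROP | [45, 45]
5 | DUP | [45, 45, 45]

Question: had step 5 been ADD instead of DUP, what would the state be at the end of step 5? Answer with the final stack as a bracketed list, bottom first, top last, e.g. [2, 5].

[90]

(re-executing from step 5 with the substitution; state before step 5: [45, 45])
5 | ADD | [90]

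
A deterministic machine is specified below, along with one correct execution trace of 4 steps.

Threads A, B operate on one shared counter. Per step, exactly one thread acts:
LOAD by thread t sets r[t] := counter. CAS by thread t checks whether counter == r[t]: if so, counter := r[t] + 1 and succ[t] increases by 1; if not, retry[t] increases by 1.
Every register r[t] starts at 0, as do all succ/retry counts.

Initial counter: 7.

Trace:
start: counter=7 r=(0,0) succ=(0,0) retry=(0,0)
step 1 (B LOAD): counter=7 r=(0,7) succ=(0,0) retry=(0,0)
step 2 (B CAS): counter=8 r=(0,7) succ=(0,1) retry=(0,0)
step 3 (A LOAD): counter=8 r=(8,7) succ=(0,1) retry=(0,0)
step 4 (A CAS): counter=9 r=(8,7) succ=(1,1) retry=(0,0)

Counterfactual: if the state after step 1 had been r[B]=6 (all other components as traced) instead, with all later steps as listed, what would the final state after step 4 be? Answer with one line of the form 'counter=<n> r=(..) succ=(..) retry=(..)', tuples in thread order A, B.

counter=8 r=(7,6) succ=(1,0) retry=(0,1)

state after step 1 := counter=7 r=(0,6) succ=(0,0) retry=(0,0)
step 2 (B CAS): counter=7 r=(0,6) succ=(0,0) retry=(0,1)
step 3 (A LOAD): counter=7 r=(7,6) succ=(0,0) retry=(0,1)
step 4 (A CAS): counter=8 r=(7,6) succ=(1,0) retry=(0,1)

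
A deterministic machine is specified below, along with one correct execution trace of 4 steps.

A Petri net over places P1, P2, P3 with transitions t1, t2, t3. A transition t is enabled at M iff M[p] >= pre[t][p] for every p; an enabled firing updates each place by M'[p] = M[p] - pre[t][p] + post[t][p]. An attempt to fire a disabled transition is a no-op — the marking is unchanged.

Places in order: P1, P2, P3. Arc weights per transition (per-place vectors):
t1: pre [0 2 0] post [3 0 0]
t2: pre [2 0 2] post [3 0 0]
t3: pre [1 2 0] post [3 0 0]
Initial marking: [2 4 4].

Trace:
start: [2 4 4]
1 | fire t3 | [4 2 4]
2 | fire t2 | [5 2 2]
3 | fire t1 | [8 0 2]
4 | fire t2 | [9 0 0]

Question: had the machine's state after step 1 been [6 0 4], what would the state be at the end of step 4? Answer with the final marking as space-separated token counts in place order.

state after step 1 := [6 0 4]
2 | fire t2 | [7 0 2]
3 | fire t1 | [7 0 2]
4 | fire t2 | [8 0 0]

8 0 0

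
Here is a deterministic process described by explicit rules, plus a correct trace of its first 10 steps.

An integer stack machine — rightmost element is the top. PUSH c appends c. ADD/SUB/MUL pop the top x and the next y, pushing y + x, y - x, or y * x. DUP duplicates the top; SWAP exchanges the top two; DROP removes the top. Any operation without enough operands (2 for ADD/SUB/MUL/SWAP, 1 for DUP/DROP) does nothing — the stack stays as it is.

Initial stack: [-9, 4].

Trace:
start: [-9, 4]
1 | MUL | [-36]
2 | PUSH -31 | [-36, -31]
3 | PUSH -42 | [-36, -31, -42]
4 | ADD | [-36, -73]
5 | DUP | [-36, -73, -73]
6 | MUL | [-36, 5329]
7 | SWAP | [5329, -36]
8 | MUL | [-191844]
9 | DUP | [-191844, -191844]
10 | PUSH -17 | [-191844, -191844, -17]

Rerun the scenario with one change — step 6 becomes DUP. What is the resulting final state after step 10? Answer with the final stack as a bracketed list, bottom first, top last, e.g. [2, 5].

(re-executing from step 6 with the substitution; state before step 6: [-36, -73, -73])
6 | DUP | [-36, -73, -73, -73]
7 | SWAP | [-36, -73, -73, -73]
8 | MUL | [-36, -73, 5329]
9 | DUP | [-36, -73, 5329, 5329]
10 | PUSH -17 | [-36, -73, 5329, 5329, -17]

[-36, -73, 5329, 5329, -17]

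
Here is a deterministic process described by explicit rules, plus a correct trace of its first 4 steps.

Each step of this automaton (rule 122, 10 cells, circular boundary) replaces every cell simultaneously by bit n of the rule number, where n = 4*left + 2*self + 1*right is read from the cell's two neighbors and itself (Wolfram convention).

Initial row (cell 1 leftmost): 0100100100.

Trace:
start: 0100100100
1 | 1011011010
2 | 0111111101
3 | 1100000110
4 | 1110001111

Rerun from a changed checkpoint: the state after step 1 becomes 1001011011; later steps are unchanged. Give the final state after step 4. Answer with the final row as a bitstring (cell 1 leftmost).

state after step 1 := 1001011011
2 | 1110111110
3 | 1011100011
4 | 1110110110

1110110110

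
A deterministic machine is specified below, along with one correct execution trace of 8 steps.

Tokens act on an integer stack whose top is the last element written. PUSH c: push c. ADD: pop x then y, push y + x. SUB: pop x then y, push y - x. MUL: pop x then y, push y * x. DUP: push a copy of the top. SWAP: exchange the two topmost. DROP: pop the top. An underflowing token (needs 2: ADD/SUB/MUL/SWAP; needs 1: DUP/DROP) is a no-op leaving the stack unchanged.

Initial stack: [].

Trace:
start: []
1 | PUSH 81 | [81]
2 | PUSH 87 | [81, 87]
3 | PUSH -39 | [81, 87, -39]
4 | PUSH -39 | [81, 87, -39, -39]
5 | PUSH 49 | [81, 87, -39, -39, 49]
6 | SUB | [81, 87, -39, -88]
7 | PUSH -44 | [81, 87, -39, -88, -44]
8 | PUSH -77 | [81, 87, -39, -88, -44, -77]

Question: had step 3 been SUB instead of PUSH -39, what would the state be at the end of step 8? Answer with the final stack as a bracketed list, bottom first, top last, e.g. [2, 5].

[-6, -88, -44, -77]

(re-executing from step 3 with the substitution; state before step 3: [81, 87])
3 | SUB | [-6]
4 | PUSH -39 | [-6, -39]
5 | PUSH 49 | [-6, -39, 49]
6 | SUB | [-6, -88]
7 | PUSH -44 | [-6, -88, -44]
8 | PUSH -77 | [-6, -88, -44, -77]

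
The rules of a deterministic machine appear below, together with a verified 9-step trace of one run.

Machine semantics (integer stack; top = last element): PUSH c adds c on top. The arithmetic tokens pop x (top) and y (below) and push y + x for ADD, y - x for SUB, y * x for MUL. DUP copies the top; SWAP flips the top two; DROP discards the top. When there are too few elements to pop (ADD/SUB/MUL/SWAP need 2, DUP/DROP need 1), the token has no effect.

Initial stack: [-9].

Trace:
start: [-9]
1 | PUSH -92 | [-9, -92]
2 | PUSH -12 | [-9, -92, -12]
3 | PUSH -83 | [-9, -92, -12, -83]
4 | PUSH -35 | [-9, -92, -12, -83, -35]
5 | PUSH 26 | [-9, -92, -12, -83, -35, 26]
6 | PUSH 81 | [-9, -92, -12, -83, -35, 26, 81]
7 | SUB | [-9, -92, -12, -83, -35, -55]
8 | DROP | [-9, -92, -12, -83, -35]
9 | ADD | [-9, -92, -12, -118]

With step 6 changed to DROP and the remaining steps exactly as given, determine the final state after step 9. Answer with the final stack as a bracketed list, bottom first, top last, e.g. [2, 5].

(re-executing from step 6 with the substitution; state before step 6: [-9, -92, -12, -83, -35, 26])
6 | DROP | [-9, -92, -12, -83, -35]
7 | SUB | [-9, -92, -12, -48]
8 | DROP | [-9, -92, -12]
9 | ADD | [-9, -104]

[-9, -104]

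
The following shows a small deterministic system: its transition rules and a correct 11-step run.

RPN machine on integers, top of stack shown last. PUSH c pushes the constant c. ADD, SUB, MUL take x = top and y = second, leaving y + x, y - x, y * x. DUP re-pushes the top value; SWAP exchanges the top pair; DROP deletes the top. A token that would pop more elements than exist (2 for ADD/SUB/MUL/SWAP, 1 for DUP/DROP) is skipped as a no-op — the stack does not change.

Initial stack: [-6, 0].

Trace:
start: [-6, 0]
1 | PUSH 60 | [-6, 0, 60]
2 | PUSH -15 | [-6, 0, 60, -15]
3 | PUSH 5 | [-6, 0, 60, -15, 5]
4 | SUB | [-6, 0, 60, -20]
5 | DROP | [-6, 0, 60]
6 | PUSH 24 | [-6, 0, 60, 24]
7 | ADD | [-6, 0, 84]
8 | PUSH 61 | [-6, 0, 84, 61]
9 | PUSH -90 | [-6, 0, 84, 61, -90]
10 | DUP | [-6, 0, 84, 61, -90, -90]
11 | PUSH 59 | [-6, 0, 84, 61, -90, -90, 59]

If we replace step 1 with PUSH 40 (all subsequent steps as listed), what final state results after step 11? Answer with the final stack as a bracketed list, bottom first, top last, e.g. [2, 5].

(re-executing from step 1 with the substitution; state before step 1: [-6, 0])
1 | PUSH 40 | [-6, 0, 40]
2 | PUSH -15 | [-6, 0, 40, -15]
3 | PUSH 5 | [-6, 0, 40, -15, 5]
4 | SUB | [-6, 0, 40, -20]
5 | DROP | [-6, 0, 40]
6 | PUSH 24 | [-6, 0, 40, 24]
7 | ADD | [-6, 0, 64]
8 | PUSH 61 | [-6, 0, 64, 61]
9 | PUSH -90 | [-6, 0, 64, 61, -90]
10 | DUP | [-6, 0, 64, 61, -90, -90]
11 | PUSH 59 | [-6, 0, 64, 61, -90, -90, 59]

[-6, 0, 64, 61, -90, -90, 59]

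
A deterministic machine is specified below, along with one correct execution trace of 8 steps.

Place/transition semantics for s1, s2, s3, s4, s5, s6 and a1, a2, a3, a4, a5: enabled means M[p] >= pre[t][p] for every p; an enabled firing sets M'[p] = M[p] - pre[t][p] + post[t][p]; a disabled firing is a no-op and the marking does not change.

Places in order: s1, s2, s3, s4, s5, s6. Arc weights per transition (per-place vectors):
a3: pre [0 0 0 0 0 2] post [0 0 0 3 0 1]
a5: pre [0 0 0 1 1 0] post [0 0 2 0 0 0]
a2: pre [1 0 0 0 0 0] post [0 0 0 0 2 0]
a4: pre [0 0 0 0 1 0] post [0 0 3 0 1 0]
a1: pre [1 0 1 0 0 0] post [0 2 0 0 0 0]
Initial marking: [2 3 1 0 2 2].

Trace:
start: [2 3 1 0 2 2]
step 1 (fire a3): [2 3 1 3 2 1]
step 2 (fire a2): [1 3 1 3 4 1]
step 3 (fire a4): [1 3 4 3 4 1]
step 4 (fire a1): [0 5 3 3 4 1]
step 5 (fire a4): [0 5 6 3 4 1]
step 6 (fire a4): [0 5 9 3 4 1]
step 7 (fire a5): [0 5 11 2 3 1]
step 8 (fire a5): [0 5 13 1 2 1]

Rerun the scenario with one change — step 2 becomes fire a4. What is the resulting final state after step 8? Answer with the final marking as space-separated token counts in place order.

1 5 16 1 0 1

(re-executing from step 2 with the substitution; state before step 2: [2 3 1 3 2 1])
step 2 (fire a4): [2 3 4 3 2 1]
step 3 (fire a4): [2 3 7 3 2 1]
step 4 (fire a1): [1 5 6 3 2 1]
step 5 (fire a4): [1 5 9 3 2 1]
step 6 (fire a4): [1 5 12 3 2 1]
step 7 (fire a5): [1 5 14 2 1 1]
step 8 (fire a5): [1 5 16 1 0 1]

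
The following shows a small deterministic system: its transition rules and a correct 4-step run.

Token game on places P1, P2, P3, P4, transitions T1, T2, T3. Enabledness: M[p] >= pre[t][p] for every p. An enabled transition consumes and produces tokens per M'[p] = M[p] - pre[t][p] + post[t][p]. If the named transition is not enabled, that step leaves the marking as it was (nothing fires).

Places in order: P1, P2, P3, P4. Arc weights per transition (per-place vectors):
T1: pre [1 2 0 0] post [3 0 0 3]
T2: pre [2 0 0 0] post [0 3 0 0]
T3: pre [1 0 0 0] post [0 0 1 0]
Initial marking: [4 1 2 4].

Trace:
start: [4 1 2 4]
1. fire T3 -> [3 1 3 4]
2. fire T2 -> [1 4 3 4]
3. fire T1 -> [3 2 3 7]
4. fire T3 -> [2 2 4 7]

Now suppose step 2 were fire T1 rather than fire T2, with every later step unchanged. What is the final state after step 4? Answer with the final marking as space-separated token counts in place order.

(re-executing from step 2 with the substitution; state before step 2: [3 1 3 4])
2. fire T1 -> [3 1 3 4]
3. fire T1 -> [3 1 3 4]
4. fire T3 -> [2 1 4 4]

2 1 4 4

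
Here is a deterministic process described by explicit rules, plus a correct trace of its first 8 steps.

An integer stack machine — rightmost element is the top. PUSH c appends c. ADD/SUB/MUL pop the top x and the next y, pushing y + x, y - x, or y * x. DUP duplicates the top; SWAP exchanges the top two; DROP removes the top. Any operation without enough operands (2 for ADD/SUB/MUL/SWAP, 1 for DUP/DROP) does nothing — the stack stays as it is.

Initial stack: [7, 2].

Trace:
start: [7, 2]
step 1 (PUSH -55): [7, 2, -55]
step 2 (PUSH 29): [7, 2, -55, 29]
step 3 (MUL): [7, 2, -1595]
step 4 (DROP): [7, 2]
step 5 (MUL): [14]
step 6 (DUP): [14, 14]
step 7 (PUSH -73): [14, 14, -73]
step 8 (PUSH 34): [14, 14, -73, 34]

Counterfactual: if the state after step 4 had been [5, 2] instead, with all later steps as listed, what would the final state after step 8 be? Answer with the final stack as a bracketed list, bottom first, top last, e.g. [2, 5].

state after step 4 := [5, 2]
step 5 (MUL): [10]
step 6 (DUP): [10, 10]
step 7 (PUSH -73): [10, 10, -73]
step 8 (PUSH 34): [10, 10, -73, 34]

[10, 10, -73, 34]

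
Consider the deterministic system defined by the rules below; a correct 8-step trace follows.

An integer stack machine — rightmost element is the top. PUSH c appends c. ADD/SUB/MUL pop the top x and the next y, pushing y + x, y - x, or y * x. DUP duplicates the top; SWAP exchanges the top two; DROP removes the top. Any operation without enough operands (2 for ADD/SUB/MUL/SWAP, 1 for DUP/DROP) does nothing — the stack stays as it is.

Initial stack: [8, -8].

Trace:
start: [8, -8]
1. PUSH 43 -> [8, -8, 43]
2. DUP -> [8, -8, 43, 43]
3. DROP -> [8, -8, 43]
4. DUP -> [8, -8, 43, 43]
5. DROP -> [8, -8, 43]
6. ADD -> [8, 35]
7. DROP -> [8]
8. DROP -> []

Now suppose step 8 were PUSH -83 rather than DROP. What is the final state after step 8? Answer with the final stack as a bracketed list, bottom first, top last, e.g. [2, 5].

(re-executing from step 8 with the substitution; state before step 8: [8])
8. PUSH -83 -> [8, -83]

[8, -83]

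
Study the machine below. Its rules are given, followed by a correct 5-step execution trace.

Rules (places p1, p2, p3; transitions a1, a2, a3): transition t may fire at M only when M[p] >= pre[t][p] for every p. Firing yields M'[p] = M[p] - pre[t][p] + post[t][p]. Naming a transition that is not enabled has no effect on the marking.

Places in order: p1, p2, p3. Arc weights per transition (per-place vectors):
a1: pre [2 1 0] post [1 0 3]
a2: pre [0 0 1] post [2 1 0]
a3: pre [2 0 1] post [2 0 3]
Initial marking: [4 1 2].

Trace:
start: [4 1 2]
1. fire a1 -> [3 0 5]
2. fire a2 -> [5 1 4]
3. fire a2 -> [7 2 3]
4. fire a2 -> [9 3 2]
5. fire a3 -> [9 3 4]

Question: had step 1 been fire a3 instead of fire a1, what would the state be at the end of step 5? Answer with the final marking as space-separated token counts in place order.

10 4 3

(re-executing from step 1 with the substitution; state before step 1: [4 1 2])
1. fire a3 -> [4 1 4]
2. fire a2 -> [6 2 3]
3. fire a2 -> [8 3 2]
4. fire a2 -> [10 4 1]
5. fire a3 -> [10 4 3]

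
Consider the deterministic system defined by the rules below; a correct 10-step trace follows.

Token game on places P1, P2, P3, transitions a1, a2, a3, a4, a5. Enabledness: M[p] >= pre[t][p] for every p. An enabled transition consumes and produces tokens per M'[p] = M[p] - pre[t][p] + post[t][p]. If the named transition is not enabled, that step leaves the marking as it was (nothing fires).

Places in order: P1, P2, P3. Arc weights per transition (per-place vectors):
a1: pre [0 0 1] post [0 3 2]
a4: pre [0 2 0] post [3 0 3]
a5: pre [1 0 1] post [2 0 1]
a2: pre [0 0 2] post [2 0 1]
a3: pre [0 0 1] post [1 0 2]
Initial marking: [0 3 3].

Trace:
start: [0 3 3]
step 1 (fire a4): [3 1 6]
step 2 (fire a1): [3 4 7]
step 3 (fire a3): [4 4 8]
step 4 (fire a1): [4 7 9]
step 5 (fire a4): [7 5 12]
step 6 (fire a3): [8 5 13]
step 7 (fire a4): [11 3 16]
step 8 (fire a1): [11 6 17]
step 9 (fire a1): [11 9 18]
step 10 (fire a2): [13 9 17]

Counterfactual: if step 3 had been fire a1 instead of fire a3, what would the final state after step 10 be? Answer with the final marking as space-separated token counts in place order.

(re-executing from step 3 with the substitution; state before step 3: [3 4 7])
step 3 (fire a1): [3 7 8]
step 4 (fire a1): [3 10 9]
step 5 (fire a4): [6 8 12]
step 6 (fire a3): [7 8 13]
step 7 (fire a4): [10 6 16]
step 8 (fire a1): [10 9 17]
step 9 (fire a1): [10 12 18]
step 10 (fire a2): [12 12 17]

12 12 17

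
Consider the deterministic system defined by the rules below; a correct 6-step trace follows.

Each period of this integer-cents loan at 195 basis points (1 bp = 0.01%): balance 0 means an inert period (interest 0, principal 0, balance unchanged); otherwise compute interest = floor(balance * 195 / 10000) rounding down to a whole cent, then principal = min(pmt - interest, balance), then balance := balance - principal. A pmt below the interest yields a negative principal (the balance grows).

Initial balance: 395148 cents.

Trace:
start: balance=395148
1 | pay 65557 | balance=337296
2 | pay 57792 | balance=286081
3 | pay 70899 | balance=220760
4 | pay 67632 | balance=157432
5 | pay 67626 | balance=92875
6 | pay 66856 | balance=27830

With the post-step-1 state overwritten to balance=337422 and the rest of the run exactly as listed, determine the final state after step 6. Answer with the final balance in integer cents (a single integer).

state after step 1 := balance=337422
2 | pay 57792 | balance=286209
3 | pay 70899 | balance=220891
4 | pay 67632 | balance=157566
5 | pay 67626 | balance=93012
6 | pay 66856 | balance=27969

27969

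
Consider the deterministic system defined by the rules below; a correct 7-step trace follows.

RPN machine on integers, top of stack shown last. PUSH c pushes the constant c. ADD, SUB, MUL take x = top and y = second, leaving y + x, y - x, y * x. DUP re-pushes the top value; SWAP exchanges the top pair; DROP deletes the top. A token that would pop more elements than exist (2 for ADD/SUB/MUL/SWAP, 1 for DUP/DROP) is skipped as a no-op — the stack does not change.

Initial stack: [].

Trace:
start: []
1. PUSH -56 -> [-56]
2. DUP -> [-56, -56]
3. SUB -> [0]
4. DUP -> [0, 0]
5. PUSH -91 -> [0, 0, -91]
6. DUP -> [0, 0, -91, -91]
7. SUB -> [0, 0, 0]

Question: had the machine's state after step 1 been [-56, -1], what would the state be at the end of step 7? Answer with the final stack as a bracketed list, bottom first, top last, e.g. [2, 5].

[-56, 0, 0, 0]

state after step 1 := [-56, -1]
2. DUP -> [-56, -1, -1]
3. SUB -> [-56, 0]
4. DUP -> [-56, 0, 0]
5. PUSH -91 -> [-56, 0, 0, -91]
6. DUP -> [-56, 0, 0, -91, -91]
7. SUB -> [-56, 0, 0, 0]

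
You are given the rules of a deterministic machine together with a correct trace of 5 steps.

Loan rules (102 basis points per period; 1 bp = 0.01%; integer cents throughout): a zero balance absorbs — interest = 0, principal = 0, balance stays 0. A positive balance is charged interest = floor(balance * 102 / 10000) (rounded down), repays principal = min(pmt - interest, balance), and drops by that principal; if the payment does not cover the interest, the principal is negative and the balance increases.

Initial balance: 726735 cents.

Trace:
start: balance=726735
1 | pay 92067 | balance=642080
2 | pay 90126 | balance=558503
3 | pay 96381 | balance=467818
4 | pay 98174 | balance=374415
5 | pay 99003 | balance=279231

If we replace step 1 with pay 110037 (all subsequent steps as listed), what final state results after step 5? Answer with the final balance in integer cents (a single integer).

(re-executing from step 1 with the substitution; state before step 1: balance=726735)
1 | pay 110037 | balance=624110
2 | pay 90126 | balance=540349
3 | pay 96381 | balance=449479
4 | pay 98174 | balance=355889
5 | pay 99003 | balance=260516

260516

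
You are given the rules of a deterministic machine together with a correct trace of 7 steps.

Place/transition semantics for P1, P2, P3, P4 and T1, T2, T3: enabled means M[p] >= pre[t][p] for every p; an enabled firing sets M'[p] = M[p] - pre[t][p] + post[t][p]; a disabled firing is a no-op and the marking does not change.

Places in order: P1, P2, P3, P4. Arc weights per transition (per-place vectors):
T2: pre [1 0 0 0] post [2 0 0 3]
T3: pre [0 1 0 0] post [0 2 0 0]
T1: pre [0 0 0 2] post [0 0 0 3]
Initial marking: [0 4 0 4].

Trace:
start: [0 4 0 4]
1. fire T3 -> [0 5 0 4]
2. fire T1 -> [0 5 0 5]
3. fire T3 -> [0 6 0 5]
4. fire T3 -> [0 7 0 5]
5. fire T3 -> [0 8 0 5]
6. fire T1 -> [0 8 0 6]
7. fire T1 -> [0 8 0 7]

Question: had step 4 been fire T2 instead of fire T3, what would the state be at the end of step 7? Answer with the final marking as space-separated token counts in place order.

(re-executing from step 4 with the substitution; state before step 4: [0 6 0 5])
4. fire T2 -> [0 6 0 5]
5. fire T3 -> [0 7 0 5]
6. fire T1 -> [0 7 0 6]
7. fire T1 -> [0 7 0 7]

0 7 0 7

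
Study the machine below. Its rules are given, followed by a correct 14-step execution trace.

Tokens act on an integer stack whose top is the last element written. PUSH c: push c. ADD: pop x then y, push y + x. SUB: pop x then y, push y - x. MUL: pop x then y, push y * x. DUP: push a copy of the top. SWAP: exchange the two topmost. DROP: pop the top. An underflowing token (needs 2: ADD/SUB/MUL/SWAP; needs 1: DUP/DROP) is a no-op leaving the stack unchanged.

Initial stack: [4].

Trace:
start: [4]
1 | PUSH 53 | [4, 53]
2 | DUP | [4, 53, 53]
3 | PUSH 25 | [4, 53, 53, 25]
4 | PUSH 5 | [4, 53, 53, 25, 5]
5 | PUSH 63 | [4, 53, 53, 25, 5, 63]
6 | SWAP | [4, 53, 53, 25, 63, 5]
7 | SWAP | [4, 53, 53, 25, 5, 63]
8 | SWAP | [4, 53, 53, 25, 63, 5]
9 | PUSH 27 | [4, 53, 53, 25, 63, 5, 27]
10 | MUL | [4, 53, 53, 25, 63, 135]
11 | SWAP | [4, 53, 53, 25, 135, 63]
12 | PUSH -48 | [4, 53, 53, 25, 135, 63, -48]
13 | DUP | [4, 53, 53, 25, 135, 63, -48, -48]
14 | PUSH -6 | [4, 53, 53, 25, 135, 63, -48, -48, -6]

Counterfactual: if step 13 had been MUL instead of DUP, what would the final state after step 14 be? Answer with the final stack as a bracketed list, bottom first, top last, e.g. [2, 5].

(re-executing from step 13 with the substitution; state before step 13: [4, 53, 53, 25, 135, 63, -48])
13 | MUL | [4, 53, 53, 25, 135, -3024]
14 | PUSH -6 | [4, 53, 53, 25, 135, -3024, -6]

[4, 53, 53, 25, 135, -3024, -6]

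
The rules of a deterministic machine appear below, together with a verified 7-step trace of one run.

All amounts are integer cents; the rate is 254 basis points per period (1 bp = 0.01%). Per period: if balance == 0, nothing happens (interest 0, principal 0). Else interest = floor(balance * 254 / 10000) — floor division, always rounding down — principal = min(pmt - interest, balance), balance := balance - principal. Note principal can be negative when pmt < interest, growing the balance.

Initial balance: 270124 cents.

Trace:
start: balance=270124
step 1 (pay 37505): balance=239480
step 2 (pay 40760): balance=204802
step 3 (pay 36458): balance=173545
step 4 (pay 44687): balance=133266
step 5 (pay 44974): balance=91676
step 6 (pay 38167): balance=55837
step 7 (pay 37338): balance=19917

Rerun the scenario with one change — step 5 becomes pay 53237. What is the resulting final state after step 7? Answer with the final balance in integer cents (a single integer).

11229

(re-executing from step 5 with the substitution; state before step 5: balance=133266)
step 5 (pay 53237): balance=83413
step 6 (pay 38167): balance=47364
step 7 (pay 37338): balance=11229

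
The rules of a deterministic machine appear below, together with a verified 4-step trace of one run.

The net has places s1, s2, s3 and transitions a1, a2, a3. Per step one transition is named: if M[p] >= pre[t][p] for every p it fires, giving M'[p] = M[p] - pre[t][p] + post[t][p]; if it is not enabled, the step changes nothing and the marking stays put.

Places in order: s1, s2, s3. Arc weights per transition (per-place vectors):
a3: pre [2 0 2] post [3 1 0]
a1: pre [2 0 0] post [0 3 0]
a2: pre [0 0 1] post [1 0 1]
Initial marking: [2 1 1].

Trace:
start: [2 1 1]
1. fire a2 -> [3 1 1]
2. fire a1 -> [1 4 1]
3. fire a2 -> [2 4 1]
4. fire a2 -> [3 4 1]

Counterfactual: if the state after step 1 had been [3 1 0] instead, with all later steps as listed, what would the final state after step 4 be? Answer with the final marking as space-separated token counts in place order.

1 4 0

state after step 1 := [3 1 0]
2. fire a1 -> [1 4 0]
3. fire a2 -> [1 4 0]
4. fire a2 -> [1 4 0]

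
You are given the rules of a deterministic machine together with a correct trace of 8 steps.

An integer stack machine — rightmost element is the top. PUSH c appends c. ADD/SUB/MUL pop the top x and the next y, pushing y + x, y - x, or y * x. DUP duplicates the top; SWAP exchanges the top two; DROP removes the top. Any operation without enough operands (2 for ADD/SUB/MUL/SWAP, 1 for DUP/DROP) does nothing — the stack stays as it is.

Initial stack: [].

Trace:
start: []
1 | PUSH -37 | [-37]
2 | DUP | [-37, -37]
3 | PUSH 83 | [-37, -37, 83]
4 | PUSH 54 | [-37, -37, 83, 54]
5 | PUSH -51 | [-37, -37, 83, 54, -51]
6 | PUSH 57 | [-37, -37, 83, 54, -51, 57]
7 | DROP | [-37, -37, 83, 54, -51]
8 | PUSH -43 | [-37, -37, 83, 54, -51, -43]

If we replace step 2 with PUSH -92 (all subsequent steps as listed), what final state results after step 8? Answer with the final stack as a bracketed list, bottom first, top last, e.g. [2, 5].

(re-executing from step 2 with the substitution; state before step 2: [-37])
2 | PUSH -92 | [-37, -92]
3 | PUSH 83 | [-37, -92, 83]
4 | PUSH 54 | [-37, -92, 83, 54]
5 | PUSH -51 | [-37, -92, 83, 54, -51]
6 | PUSH 57 | [-37, -92, 83, 54, -51, 57]
7 | DROP | [-37, -92, 83, 54, -51]
8 | PUSH -43 | [-37, -92, 83, 54, -51, -43]

[-37, -92, 83, 54, -51, -43]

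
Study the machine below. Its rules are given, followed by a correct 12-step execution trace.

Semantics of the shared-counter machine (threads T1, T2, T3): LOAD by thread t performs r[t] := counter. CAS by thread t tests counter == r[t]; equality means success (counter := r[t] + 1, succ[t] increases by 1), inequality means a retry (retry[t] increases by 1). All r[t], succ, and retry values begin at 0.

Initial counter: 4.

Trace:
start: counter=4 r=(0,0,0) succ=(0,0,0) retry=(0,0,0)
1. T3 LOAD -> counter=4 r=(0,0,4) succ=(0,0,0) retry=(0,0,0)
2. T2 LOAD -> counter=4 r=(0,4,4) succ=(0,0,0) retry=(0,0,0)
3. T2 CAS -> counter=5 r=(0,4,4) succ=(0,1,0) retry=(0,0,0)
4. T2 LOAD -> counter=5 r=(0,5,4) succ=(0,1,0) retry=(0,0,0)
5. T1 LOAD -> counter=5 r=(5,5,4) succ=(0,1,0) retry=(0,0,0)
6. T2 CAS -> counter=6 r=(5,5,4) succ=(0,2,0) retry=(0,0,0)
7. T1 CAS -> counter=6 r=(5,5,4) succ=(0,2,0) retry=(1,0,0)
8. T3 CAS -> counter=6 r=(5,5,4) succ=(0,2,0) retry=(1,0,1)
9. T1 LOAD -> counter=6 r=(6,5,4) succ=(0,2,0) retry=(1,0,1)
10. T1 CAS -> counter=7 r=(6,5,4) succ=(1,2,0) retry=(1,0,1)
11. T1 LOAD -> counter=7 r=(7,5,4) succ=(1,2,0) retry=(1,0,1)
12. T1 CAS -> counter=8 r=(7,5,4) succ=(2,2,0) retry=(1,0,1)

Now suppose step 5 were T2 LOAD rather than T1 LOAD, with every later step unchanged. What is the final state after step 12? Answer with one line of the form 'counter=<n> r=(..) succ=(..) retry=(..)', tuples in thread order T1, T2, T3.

counter=8 r=(7,5,4) succ=(2,2,0) retry=(1,0,1)

(re-executing from step 5 with the substitution; state before step 5: counter=5 r=(0,5,4) succ=(0,1,0) retry=(0,0,0))
5. T2 LOAD -> counter=5 r=(0,5,4) succ=(0,1,0) retry=(0,0,0)
6. T2 CAS -> counter=6 r=(0,5,4) succ=(0,2,0) retry=(0,0,0)
7. T1 CAS -> counter=6 r=(0,5,4) succ=(0,2,0) retry=(1,0,0)
8. T3 CAS -> counter=6 r=(0,5,4) succ=(0,2,0) retry=(1,0,1)
9. T1 LOAD -> counter=6 r=(6,5,4) succ=(0,2,0) retry=(1,0,1)
10. T1 CAS -> counter=7 r=(6,5,4) succ=(1,2,0) retry=(1,0,1)
11. T1 LOAD -> counter=7 r=(7,5,4) succ=(1,2,0) retry=(1,0,1)
12. T1 CAS -> counter=8 r=(7,5,4) succ=(2,2,0) retry=(1,0,1)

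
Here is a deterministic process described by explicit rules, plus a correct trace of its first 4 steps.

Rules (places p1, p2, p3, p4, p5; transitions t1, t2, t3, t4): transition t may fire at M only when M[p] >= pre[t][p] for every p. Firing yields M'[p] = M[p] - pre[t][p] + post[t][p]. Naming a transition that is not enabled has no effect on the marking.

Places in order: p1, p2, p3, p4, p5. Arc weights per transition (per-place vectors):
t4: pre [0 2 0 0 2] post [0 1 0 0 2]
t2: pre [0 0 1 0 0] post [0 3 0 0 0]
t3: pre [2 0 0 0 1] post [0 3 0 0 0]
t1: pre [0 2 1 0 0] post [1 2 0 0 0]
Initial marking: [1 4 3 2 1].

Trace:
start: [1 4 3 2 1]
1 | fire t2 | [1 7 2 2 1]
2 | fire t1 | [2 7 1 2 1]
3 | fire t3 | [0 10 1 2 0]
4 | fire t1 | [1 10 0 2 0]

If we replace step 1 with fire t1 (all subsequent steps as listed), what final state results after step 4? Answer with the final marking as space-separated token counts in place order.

(re-executing from step 1 with the substitution; state before step 1: [1 4 3 2 1])
1 | fire t1 | [2 4 2 2 1]
2 | fire t1 | [3 4 1 2 1]
3 | fire t3 | [1 7 1 2 0]
4 | fire t1 | [2 7 0 2 0]

2 7 0 2 0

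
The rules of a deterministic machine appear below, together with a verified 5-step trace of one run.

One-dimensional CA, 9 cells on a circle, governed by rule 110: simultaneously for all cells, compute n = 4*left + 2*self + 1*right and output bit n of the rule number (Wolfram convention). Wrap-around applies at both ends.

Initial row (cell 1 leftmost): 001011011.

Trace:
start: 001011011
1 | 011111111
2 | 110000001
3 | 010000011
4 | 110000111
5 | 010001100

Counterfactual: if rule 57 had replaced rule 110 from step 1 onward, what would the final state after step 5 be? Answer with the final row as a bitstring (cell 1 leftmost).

(re-executing steps 1..5 under rule 57; state before step 1: 001011011)
1 | 100110110
2 | 010101101
3 | 101011010
4 | 010110101
5 | 101101010

101101010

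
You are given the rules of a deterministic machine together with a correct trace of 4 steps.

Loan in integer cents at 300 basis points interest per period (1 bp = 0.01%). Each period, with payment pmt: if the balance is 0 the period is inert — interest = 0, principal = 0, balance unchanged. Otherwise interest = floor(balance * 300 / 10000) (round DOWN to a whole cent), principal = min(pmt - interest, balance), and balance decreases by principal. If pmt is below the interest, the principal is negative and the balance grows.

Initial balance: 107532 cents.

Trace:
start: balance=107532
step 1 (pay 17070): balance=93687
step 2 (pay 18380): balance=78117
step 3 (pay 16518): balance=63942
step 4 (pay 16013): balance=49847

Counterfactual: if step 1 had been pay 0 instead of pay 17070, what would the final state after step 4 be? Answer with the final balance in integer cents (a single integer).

68499

(re-executing from step 1 with the substitution; state before step 1: balance=107532)
step 1 (pay 0): balance=110757
step 2 (pay 18380): balance=95699
step 3 (pay 16518): balance=82051
step 4 (pay 16013): balance=68499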